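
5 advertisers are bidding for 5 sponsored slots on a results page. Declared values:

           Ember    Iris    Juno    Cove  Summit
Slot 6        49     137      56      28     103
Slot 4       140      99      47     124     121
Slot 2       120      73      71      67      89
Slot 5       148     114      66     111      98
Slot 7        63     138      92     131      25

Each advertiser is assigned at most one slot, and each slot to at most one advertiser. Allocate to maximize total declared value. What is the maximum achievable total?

Max total: $608

Optimal: Ember→Slot 5 ($148), Iris→Slot 6 ($137), Juno→Slot 2 ($71), Cove→Slot 7 ($131), Summit→Slot 4 ($121) — total 148+137+71+131+121 = $608.
Row-greedy (each advertiser in turn takes its best remaining slot) gives $584, worse by 24.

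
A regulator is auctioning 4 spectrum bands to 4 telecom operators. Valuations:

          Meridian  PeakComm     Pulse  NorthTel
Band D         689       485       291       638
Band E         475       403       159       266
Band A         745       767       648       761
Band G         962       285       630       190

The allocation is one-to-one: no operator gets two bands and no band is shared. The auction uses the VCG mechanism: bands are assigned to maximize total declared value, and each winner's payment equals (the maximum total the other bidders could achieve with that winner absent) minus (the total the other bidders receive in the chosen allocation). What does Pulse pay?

Pulse pays $364M.

Efficient allocation: Meridian→Band G ($962M), PeakComm→Band E ($403M), Pulse→Band A ($648M), NorthTel→Band D ($638M); total welfare W = $2651M.
Pulse receives Band A at value $648M, so the others get W − 648 = $2003M.
Without Pulse: best allocation of the remaining 3 bidders over all 4 bands is Meridian→Band G ($962M), PeakComm→Band A ($767M), NorthTel→Band D ($638M), total $2367M.
VCG payment = (others' best without Pulse) − (others' welfare with Pulse) = 2367 − 2003 = $364M.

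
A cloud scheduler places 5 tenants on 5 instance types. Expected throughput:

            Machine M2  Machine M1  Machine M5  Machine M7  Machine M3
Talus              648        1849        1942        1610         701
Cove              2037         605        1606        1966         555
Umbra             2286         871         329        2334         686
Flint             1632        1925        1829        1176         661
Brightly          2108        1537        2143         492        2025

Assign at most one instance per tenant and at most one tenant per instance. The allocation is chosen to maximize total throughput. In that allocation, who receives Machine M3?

Optimal: Talus→Machine M5 (1942 ops/s), Cove→Machine M2 (2037 ops/s), Umbra→Machine M7 (2334 ops/s), Flint→Machine M1 (1925 ops/s), Brightly→Machine M3 (2025 ops/s) — total 1942+2037+2334+1925+2025 = 10263 ops/s.
Max-entry greedy (repeatedly take the single best remaining cell) gives 9140 ops/s, worse by 1123.
Next-best assignment: Talus→Machine M5, Cove→Machine M7, Umbra→Machine M2, Flint→Machine M1, Brightly→Machine M3 = 10144 ops/s.
Swapping Flint↔Cove (Flint→Machine M2 1632 ops/s, Cove→Machine M1 605 ops/s) loses 1725.
No other one-to-one assignment exceeds 10263 ops/s.
Brightly's own top instance is Machine M5 (2143 ops/s), but forcing Brightly→Machine M5 and reassigning the rest optimally gives only 9140 ops/s — worse by 1123.

Brightly receives Machine M3.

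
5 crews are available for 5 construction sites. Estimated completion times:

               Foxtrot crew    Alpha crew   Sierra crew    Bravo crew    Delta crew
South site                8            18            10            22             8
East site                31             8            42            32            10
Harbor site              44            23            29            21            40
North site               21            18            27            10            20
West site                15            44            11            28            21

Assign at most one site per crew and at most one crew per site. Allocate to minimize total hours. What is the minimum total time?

Min total: 62 hours

Optimal: Foxtrot crew→South site (8 hours), Alpha crew→Harbor site (23 hours), Sierra crew→West site (11 hours), Bravo crew→North site (10 hours), Delta crew→East site (10 hours) — total 8+23+11+10+10 = 62 hours.
Row-greedy (each crew in turn takes its cheapest remaining site) gives 77 hours, worse by 15.
Next-best assignment: Foxtrot crew→South site, Alpha crew→East site, Sierra crew→West site, Bravo crew→Harbor site, Delta crew→North site = 68 hours.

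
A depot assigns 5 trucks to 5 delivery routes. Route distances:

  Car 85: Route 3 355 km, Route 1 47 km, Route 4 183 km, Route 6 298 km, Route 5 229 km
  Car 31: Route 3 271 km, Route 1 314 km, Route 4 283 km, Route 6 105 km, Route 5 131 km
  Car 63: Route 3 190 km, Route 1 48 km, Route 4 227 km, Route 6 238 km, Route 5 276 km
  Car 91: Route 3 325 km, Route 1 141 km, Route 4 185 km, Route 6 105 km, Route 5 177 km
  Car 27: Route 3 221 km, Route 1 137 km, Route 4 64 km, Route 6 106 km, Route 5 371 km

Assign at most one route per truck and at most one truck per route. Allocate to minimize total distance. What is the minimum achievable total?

Minimum total: 537 km

Optimal: Car 85→Route 1 (47 km), Car 31→Route 5 (131 km), Car 63→Route 3 (190 km), Car 91→Route 6 (105 km), Car 27→Route 4 (64 km) — total 47+131+190+105+64 = 537 km.
Next-best assignment: Car 85→Route 1, Car 31→Route 6, Car 63→Route 3, Car 91→Route 5, Car 27→Route 4 = 583 km.
Swapping Car 85↔Car 91 (Car 85→Route 6 298 km, Car 91→Route 1 141 km) adds 287.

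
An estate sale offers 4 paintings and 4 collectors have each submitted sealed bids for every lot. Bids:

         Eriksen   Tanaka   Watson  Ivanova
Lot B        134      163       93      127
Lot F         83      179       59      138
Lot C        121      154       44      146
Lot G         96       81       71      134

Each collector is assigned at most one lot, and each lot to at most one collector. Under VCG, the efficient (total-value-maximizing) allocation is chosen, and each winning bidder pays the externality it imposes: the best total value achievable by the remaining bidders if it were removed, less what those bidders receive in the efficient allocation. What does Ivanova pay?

Ivanova pays $9.

Efficient allocation: Eriksen→Lot B ($134), Tanaka→Lot F ($179), Watson→Lot G ($71), Ivanova→Lot C ($146); total welfare W = $530.
Ivanova receives Lot C at value $146, so the others get W − 146 = $384.
Without Ivanova: best allocation of the remaining 3 bidders over all 4 lots is Eriksen→Lot C ($121), Tanaka→Lot F ($179), Watson→Lot B ($93), total $393.
VCG payment = (others' best without Ivanova) − (others' welfare with Ivanova) = 393 − 384 = $9.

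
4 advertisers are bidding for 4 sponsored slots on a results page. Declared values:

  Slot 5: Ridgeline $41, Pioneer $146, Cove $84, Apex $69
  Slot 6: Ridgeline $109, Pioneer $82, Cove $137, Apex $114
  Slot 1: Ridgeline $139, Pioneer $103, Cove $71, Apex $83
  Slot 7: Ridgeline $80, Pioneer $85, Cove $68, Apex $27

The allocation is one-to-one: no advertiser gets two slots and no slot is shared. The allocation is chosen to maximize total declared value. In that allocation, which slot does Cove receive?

Cove receives Slot 7.

Treat this as an assignment problem: match each advertiser to one slot.
Optimal: Ridgeline→Slot 1 ($139), Pioneer→Slot 5 ($146), Cove→Slot 7 ($68), Apex→Slot 6 ($114) — total 139+146+68+114 = $467.
Row-greedy (each advertiser in turn takes its best remaining slot) gives $449, worse by 18.
Next-best assignment: Ridgeline→Slot 1, Pioneer→Slot 5, Cove→Slot 6, Apex→Slot 7 = $449.
Swapping Ridgeline↔Apex (Ridgeline→Slot 6 $109, Apex→Slot 1 $83) loses 61.
Every other assignment is strictly worse.
Cove's own top slot is Slot 6 ($137), but forcing Cove→Slot 6 and reassigning the rest optimally gives only $449 — worse by 18.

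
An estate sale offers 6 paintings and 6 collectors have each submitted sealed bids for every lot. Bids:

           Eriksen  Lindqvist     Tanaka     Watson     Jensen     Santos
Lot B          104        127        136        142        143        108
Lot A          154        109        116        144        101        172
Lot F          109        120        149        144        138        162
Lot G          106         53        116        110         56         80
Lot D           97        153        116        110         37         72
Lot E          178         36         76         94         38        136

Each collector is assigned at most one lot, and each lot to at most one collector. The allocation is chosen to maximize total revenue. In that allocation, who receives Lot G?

Optimal: Eriksen→Lot E ($178), Lindqvist→Lot D ($153), Tanaka→Lot G ($116), Watson→Lot F ($144), Jensen→Lot B ($143), Santos→Lot A ($172) — total 178+153+116+144+143+172 = $906.
Checked against all permutations: $906 is optimal.
Tanaka's own top lot is Lot F ($149), but forcing Tanaka→Lot F and reassigning the rest optimally gives only $905 — worse by 1.

Tanaka receives Lot G.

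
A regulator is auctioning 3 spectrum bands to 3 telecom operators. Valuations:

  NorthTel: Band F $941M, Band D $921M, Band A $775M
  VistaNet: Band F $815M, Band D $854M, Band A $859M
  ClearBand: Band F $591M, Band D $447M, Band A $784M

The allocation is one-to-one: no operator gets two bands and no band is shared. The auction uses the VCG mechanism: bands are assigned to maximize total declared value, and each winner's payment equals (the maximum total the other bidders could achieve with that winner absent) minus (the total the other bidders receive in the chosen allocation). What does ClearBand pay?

Efficient allocation: NorthTel→Band F ($941M), VistaNet→Band D ($854M), ClearBand→Band A ($784M); total welfare W = $2579M.
ClearBand receives Band A at value $784M, so the others get W − 784 = $1795M.
Without ClearBand: best allocation of the remaining 2 bidders over all 3 bands is NorthTel→Band F ($941M), VistaNet→Band A ($859M), total $1800M.
VCG payment = (others' best without ClearBand) − (others' welfare with ClearBand) = 1800 − 1795 = $5M.

ClearBand pays $5M.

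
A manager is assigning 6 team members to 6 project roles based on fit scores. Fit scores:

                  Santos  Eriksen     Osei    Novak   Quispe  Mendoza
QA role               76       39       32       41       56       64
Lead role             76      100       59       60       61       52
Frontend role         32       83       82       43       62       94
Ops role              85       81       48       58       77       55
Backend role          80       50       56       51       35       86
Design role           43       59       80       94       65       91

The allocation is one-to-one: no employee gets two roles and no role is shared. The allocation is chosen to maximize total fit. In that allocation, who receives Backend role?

Mendoza receives Backend role.

Optimal: Santos→QA role (76 pts), Eriksen→Lead role (100 pts), Osei→Frontend role (82 pts), Novak→Design role (94 pts), Quispe→Ops role (77 pts), Mendoza→Backend role (86 pts) — total 76+100+82+94+77+86 = 515 pts.
Max-entry greedy (repeatedly take the single best remaining cell) gives 485 pts, worse by 30.
Next-best assignment: Santos→Ops role, Eriksen→Lead role, Osei→Frontend role, Novak→Design role, Quispe→QA role, Mendoza→Backend role = 503 pts.
Swapping Quispe↔Eriksen (Quispe→Lead role 61 pts, Eriksen→Ops role 81 pts) loses 35.
Mendoza's own top role is Frontend role (94 pts), but forcing Mendoza→Frontend role and reassigning the rest optimally gives only 497 pts — worse by 18.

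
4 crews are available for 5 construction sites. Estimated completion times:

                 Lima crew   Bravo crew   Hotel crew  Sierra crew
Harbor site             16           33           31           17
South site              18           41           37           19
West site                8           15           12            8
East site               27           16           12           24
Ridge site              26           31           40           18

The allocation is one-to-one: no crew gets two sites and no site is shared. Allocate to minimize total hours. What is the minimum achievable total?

This is the linear assignment problem.
Optimal: Lima crew→Harbor site (16 hours), Bravo crew→West site (15 hours), Hotel crew→East site (12 hours), Sierra crew→Ridge site (18 hours) — total 16+15+12+18 = 61 hours.
Min-entry greedy (repeatedly take the single cheapest remaining cell) gives 68 hours, worse by 7.
Next-best assignment: Lima crew→Harbor site, Bravo crew→West site, Hotel crew→East site, Sierra crew→South site = 62 hours.
Every other assignment is strictly worse.

Minimum total: 61 hours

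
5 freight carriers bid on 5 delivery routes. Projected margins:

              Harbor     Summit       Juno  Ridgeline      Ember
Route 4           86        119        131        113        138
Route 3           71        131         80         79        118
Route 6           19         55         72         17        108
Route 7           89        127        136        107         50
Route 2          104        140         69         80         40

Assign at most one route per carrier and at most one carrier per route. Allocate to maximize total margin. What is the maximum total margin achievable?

Optimal: Harbor→Route 2 ($104k), Summit→Route 3 ($131k), Juno→Route 7 ($136k), Ridgeline→Route 4 ($113k), Ember→Route 6 ($108k) — total 104+131+136+113+108 = $592k.
Max-entry greedy (repeatedly take the single best remaining cell) gives $512k, worse by 80.
Next-best assignment: Harbor→Route 2, Summit→Route 3, Juno→Route 4, Ridgeline→Route 7, Ember→Route 6 = $581k.

Maximum total: $592k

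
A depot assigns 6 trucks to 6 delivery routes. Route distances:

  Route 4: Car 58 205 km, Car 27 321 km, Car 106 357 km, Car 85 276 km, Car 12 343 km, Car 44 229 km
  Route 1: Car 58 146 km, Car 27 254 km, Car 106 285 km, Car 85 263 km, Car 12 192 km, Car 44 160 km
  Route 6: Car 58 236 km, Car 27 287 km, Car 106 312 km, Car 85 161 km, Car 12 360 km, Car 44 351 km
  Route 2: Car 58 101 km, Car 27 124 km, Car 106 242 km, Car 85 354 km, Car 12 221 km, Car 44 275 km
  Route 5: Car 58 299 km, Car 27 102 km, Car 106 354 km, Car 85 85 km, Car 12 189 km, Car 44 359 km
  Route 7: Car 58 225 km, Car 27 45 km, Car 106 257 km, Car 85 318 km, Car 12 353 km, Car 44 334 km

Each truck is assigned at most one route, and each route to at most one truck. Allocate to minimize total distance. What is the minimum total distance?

Min total: 964 km

Optimal: Car 58→Route 2 (101 km), Car 27→Route 7 (45 km), Car 106→Route 6 (312 km), Car 85→Route 5 (85 km), Car 12→Route 1 (192 km), Car 44→Route 4 (229 km) — total 101+45+312+85+192+229 = 964 km.
Row-greedy (each truck in turn takes its cheapest remaining route) gives 1210 km, worse by 246.
Next-best assignment: Car 58→Route 4, Car 27→Route 7, Car 106→Route 2, Car 85→Route 6, Car 12→Route 5, Car 44→Route 1 = 1002 km.
Swapping Car 12↔Car 27 (Car 12→Route 7 353 km, Car 27→Route 1 254 km) adds 370.
No other one-to-one assignment undercuts 964 km.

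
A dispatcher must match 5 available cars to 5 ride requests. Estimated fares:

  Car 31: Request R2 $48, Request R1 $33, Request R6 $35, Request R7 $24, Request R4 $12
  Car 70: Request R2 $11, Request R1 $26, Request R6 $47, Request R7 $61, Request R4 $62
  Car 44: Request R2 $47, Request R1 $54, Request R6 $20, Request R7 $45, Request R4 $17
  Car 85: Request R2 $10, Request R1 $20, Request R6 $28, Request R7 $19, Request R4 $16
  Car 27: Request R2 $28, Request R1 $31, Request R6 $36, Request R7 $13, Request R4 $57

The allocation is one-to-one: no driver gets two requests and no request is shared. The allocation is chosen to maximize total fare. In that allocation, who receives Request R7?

Treat this as an assignment problem: match each driver to one request.
Optimal: Car 31→Request R2 ($48), Car 70→Request R7 ($61), Car 44→Request R1 ($54), Car 85→Request R6 ($28), Car 27→Request R4 ($57) — total 48+61+54+28+57 = $248.
Row-greedy (each driver in turn takes its best remaining request) gives $205, worse by 43.
Next-best assignment: Car 31→Request R1, Car 70→Request R7, Car 44→Request R2, Car 85→Request R6, Car 27→Request R4 = $226.
Swapping Car 70↔Car 27 (Car 70→Request R4 $62, Car 27→Request R7 $13) loses 43.
Car 70's own top request is Request R4 ($62), but forcing Car 70→Request R4 and reassigning the rest optimally gives only $219 — worse by 29.

Car 70 receives Request R7.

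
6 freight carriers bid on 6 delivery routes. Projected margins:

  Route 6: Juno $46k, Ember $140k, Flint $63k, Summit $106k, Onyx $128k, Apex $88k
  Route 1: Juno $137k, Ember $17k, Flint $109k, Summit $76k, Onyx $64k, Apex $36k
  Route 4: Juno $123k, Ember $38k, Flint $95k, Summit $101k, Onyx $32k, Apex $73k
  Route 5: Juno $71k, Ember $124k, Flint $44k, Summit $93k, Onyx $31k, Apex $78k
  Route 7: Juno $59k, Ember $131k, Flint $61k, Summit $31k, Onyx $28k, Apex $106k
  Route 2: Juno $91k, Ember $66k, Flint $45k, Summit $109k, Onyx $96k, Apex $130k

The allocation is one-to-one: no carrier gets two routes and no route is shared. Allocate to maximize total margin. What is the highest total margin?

Optimal: Juno→Route 1 ($137k), Ember→Route 7 ($131k), Flint→Route 4 ($95k), Summit→Route 5 ($93k), Onyx→Route 6 ($128k), Apex→Route 2 ($130k) — total 137+131+95+93+128+130 = $714k.
Max-entry greedy (repeatedly take the single best remaining cell) gives $600k, worse by 114.
Swapping Summit↔Apex (Summit→Route 2 $109k, Apex→Route 5 $78k) loses 36.
Checked against all permutations: $714k is optimal.

Max total: $714k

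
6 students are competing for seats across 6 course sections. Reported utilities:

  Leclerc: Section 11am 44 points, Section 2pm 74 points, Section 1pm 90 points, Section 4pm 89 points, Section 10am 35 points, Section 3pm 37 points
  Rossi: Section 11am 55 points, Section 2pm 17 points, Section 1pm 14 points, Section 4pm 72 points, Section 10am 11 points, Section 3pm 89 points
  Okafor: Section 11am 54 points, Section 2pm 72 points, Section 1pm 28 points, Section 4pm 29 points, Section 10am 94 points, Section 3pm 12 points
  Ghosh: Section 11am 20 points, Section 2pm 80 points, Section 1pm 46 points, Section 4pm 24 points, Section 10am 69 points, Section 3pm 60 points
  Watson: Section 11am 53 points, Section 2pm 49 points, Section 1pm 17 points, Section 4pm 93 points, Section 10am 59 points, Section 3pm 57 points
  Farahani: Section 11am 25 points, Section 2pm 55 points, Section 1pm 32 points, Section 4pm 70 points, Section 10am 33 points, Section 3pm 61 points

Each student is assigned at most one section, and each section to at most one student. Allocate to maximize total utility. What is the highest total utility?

Optimal: Leclerc→Section 1pm (90 points), Rossi→Section 3pm (89 points), Okafor→Section 10am (94 points), Ghosh→Section 2pm (80 points), Watson→Section 11am (53 points), Farahani→Section 4pm (70 points) — total 90+89+94+80+53+70 = 476 points.
Checked against all permutations: 476 points is optimal.

Maximum total: 476 points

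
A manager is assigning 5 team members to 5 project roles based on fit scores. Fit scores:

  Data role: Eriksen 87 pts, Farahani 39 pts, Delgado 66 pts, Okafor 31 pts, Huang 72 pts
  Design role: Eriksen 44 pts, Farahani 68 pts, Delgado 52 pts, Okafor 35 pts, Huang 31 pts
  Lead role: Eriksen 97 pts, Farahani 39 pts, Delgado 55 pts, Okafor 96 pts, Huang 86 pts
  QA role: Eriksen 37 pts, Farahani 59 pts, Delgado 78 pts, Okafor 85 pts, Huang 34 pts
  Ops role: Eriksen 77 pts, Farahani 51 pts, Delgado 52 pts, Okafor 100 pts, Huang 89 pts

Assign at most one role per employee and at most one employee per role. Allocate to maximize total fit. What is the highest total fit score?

Max total: 419 pts

Optimal: Eriksen→Data role (87 pts), Farahani→Design role (68 pts), Delgado→QA role (78 pts), Okafor→Ops role (100 pts), Huang→Lead role (86 pts) — total 87+68+78+100+86 = 419 pts.
Row-greedy (each employee in turn takes its best remaining role) gives 415 pts, worse by 4.
No other one-to-one assignment exceeds 419 pts.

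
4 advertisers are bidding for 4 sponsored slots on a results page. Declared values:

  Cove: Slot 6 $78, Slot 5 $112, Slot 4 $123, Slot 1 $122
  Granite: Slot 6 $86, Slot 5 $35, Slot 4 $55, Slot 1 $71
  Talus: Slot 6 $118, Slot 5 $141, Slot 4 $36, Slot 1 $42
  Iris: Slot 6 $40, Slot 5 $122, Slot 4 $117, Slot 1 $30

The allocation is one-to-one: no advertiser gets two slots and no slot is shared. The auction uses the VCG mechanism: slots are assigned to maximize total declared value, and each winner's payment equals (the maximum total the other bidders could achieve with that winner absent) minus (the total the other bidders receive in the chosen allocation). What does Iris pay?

Efficient allocation: Cove→Slot 1 ($122), Granite→Slot 6 ($86), Talus→Slot 5 ($141), Iris→Slot 4 ($117); total welfare W = $466.
Iris receives Slot 4 at value $117, so the others get W − 117 = $349.
Without Iris: best allocation of the remaining 3 bidders over all 4 slots is Cove→Slot 4 ($123), Granite→Slot 6 ($86), Talus→Slot 5 ($141), total $350.
VCG payment = (others' best without Iris) − (others' welfare with Iris) = 350 − 349 = $1.

Iris pays $1.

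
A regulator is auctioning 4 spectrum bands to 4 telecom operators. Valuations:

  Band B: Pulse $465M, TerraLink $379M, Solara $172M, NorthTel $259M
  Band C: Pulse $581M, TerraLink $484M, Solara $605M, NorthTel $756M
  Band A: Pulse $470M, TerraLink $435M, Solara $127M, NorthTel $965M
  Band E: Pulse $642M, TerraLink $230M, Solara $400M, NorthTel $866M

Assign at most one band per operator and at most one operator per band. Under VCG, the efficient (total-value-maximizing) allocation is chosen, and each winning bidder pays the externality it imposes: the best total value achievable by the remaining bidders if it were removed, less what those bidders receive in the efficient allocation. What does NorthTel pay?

NorthTel pays $56M.

Efficient allocation: Pulse→Band E ($642M), TerraLink→Band B ($379M), Solara→Band C ($605M), NorthTel→Band A ($965M); total welfare W = $2591M.
NorthTel receives Band A at value $965M, so the others get W − 965 = $1626M.
Without NorthTel: best allocation of the remaining 3 bidders over all 4 bands is Pulse→Band E ($642M), TerraLink→Band A ($435M), Solara→Band C ($605M), total $1682M.
VCG payment = (others' best without NorthTel) − (others' welfare with NorthTel) = 1682 − 1626 = $56M.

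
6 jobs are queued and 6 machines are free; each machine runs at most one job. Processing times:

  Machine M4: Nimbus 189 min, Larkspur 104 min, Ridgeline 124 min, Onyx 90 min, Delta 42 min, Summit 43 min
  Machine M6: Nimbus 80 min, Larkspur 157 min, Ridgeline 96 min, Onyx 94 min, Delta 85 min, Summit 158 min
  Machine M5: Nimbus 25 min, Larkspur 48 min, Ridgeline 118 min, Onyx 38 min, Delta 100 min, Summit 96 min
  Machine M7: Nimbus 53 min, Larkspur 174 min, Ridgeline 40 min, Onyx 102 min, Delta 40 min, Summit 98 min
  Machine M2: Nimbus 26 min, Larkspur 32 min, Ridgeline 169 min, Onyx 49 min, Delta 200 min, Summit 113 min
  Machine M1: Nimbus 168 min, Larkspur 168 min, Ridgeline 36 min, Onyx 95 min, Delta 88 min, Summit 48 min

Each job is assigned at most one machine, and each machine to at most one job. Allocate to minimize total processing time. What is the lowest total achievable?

Minimum total: 269 min

Optimal: Nimbus→Machine M6 (80 min), Larkspur→Machine M2 (32 min), Ridgeline→Machine M1 (36 min), Onyx→Machine M5 (38 min), Delta→Machine M7 (40 min), Summit→Machine M4 (43 min) — total 80+32+36+38+40+43 = 269 min.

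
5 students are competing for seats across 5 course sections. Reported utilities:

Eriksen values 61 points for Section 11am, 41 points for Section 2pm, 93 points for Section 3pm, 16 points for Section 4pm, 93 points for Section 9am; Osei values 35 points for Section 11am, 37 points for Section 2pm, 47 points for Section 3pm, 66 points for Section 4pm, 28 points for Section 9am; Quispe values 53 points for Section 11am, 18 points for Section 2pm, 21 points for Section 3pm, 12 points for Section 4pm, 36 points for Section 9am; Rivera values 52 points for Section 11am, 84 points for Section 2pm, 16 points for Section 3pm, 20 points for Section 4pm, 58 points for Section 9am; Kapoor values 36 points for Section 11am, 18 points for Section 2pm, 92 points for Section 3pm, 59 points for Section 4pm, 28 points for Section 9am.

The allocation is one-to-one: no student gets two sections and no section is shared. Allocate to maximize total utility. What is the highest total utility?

Maximum total: 388 points

This is the linear assignment problem.
Optimal: Eriksen→Section 9am (93 points), Osei→Section 4pm (66 points), Quispe→Section 11am (53 points), Rivera→Section 2pm (84 points), Kapoor→Section 3pm (92 points) — total 93+66+53+84+92 = 388 points.
Max-entry greedy (repeatedly take the single best remaining cell) gives 324 points, worse by 64.
Swapping Rivera↔Kapoor (Rivera→Section 3pm 16 points, Kapoor→Section 2pm 18 points) loses 142.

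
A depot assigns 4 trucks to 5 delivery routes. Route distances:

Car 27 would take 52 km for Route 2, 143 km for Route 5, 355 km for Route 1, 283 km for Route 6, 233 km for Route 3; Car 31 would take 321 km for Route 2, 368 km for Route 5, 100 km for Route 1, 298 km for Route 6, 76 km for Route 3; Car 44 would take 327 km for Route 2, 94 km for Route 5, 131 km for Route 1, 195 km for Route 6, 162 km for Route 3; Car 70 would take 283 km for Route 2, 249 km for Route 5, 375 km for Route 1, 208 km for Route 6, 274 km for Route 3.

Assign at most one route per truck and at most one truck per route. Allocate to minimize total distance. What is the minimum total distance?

Optimal: Car 27→Route 2 (52 km), Car 31→Route 3 (76 km), Car 44→Route 5 (94 km), Car 70→Route 6 (208 km) — total 52+76+94+208 = 430 km.
Column-greedy (each route in turn goes to its cheapest remaining truck) gives 454 km, worse by 24.
Next-best assignment: Car 27→Route 2, Car 31→Route 1, Car 44→Route 5, Car 70→Route 6 = 454 km.

Minimum total: 430 km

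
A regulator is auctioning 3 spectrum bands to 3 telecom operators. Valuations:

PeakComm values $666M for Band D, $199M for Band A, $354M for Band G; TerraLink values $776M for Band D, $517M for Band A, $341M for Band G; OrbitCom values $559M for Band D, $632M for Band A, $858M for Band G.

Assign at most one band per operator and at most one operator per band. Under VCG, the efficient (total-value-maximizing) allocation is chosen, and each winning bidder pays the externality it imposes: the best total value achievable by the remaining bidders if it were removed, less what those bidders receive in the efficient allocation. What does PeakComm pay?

Efficient allocation: PeakComm→Band D ($666M), TerraLink→Band A ($517M), OrbitCom→Band G ($858M); total welfare W = $2041M.
PeakComm receives Band D at value $666M, so the others get W − 666 = $1375M.
Without PeakComm: best allocation of the remaining 2 bidders over all 3 bands is TerraLink→Band D ($776M), OrbitCom→Band G ($858M), total $1634M.
VCG payment = (others' best without PeakComm) − (others' welfare with PeakComm) = 1634 − 1375 = $259M.

PeakComm pays $259M.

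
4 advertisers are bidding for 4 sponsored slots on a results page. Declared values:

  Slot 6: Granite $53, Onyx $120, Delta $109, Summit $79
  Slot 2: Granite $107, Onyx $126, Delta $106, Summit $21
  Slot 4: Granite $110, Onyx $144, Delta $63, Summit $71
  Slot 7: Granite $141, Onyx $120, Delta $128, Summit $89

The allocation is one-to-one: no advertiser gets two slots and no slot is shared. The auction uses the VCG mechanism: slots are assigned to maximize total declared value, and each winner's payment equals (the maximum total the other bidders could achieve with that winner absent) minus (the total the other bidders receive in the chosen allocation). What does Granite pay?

Efficient allocation: Granite→Slot 7 ($141), Onyx→Slot 4 ($144), Delta→Slot 2 ($106), Summit→Slot 6 ($79); total welfare W = $470.
Granite receives Slot 7 at value $141, so the others get W − 141 = $329.
Without Granite: best allocation of the remaining 3 bidders over all 4 slots is Onyx→Slot 4 ($144), Delta→Slot 7 ($128), Summit→Slot 6 ($79), total $351.
VCG payment = (others' best without Granite) − (others' welfare with Granite) = 351 − 329 = $22.

Granite pays $22.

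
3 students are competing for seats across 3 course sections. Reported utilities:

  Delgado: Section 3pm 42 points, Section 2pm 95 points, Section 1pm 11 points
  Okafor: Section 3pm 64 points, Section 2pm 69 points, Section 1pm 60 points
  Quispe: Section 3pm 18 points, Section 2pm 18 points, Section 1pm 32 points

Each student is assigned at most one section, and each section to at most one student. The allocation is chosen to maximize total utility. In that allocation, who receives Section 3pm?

Okafor receives Section 3pm.

Optimal: Delgado→Section 2pm (95 points), Okafor→Section 3pm (64 points), Quispe→Section 1pm (32 points) — total 95+64+32 = 191 points.
Next-best assignment: Delgado→Section 2pm, Okafor→Section 1pm, Quispe→Section 3pm = 173 points.
Okafor's own top section is Section 2pm (69 points), but forcing Okafor→Section 2pm and reassigning the rest optimally gives only 143 points — worse by 48.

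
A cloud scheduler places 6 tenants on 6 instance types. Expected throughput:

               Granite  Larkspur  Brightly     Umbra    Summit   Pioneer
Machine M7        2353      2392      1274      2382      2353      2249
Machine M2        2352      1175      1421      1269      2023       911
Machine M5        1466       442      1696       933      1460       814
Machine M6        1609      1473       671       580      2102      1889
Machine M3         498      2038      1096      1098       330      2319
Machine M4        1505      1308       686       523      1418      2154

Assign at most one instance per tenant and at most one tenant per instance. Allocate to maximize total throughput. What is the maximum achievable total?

Max total: 12724 ops/s

Optimal: Granite→Machine M2 (2352 ops/s), Larkspur→Machine M3 (2038 ops/s), Brightly→Machine M5 (1696 ops/s), Umbra→Machine M7 (2382 ops/s), Summit→Machine M6 (2102 ops/s), Pioneer→Machine M4 (2154 ops/s) — total 2352+2038+1696+2382+2102+2154 = 12724 ops/s.
Column-greedy (each instance in turn goes to its best remaining tenant) gives 11384 ops/s, worse by 1340.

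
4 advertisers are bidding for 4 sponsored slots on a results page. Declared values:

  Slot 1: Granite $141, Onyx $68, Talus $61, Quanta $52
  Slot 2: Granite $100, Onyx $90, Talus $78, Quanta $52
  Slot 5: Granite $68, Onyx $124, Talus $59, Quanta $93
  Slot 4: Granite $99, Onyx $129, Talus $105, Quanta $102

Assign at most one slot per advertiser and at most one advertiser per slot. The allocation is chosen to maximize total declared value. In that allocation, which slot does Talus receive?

Talus receives Slot 2.

Treat this as an assignment problem: match each advertiser to one slot.
Optimal: Granite→Slot 1 ($141), Onyx→Slot 5 ($124), Talus→Slot 2 ($78), Quanta→Slot 4 ($102) — total 141+124+78+102 = $445.
Column-greedy (each slot in turn goes to its best remaining advertiser) gives $429, worse by 16.
Swapping Quanta↔Talus (Quanta→Slot 2 $52, Talus→Slot 4 $105) loses 23.
Talus's own top slot is Slot 4 ($105), but forcing Talus→Slot 4 and reassigning the rest optimally gives only $429 — worse by 16.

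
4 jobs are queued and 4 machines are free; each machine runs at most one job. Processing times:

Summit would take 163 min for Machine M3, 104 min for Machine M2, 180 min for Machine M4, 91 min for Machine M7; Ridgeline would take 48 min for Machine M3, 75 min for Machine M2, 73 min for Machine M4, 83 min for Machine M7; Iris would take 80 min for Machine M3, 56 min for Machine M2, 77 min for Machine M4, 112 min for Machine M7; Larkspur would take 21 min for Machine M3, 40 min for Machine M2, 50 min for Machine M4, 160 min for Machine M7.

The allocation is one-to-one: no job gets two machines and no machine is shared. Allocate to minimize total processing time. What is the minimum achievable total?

Minimum total: 241 min

Optimal: Summit→Machine M7 (91 min), Ridgeline→Machine M4 (73 min), Iris→Machine M2 (56 min), Larkspur→Machine M3 (21 min) — total 91+73+56+21 = 241 min.
Row-greedy (each job in turn takes its cheapest remaining machine) gives 245 min, worse by 4.
Next-best assignment: Summit→Machine M7, Ridgeline→Machine M3, Iris→Machine M2, Larkspur→Machine M4 = 245 min.
Swapping Ridgeline↔Summit (Ridgeline→Machine M7 83 min, Summit→Machine M4 180 min) adds 99.
Checked against all permutations: 241 min is optimal.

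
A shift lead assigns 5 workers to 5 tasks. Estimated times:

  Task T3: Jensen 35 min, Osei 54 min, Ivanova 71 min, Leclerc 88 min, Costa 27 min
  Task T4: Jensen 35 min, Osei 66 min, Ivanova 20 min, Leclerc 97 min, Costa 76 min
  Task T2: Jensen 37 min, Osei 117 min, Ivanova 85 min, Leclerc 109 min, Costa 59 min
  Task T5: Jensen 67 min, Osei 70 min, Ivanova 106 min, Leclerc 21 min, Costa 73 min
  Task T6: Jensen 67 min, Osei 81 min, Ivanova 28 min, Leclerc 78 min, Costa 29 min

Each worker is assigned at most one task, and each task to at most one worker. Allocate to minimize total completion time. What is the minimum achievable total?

Minimum total: 161 min

Optimal: Jensen→Task T2 (37 min), Osei→Task T3 (54 min), Ivanova→Task T4 (20 min), Leclerc→Task T5 (21 min), Costa→Task T6 (29 min) — total 37+54+20+21+29 = 161 min.
Column-greedy (each task in turn goes to its cheapest remaining worker) gives 186 min, worse by 25.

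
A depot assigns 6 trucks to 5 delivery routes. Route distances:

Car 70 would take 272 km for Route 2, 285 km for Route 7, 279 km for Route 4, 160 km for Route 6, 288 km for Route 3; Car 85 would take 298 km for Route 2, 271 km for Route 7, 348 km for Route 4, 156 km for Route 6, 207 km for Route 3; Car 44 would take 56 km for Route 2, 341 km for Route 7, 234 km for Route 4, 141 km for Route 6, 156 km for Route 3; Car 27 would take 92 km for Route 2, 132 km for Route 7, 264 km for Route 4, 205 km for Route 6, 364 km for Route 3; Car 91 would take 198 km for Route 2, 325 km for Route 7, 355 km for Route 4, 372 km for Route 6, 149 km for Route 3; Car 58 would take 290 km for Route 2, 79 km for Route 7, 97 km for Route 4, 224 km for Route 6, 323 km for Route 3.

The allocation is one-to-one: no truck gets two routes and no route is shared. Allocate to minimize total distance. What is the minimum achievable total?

Treat this as an assignment problem: match each truck to one route.
Optimal: Car 44→Route 2 (56 km), Car 27→Route 7 (132 km), Car 58→Route 4 (97 km), Car 85→Route 6 (156 km), Car 91→Route 3 (149 km) — total 56+132+97+156+149 = 590 km.
Column-greedy (each route in turn goes to its cheapest remaining truck) gives 704 km, worse by 114.
Swapping Car 85↔Car 91 (Car 85→Route 3 207 km, Car 91→Route 6 372 km) adds 274.
Checked against all permutations: 590 km is optimal.

Minimum total: 590 km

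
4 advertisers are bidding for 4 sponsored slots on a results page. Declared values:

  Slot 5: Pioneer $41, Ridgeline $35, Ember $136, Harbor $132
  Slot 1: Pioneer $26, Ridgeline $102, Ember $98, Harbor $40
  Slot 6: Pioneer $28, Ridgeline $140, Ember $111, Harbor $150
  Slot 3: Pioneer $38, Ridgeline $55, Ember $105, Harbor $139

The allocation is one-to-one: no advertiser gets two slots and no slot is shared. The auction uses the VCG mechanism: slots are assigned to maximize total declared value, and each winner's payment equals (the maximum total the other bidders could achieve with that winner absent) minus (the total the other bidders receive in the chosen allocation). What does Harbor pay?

Efficient allocation: Pioneer→Slot 1 ($26), Ridgeline→Slot 6 ($140), Ember→Slot 5 ($136), Harbor→Slot 3 ($139); total welfare W = $441.
Harbor receives Slot 3 at value $139, so the others get W − 139 = $302.
Without Harbor: best allocation of the remaining 3 bidders over all 4 slots is Pioneer→Slot 3 ($38), Ridgeline→Slot 6 ($140), Ember→Slot 5 ($136), total $314.
VCG payment = (others' best without Harbor) − (others' welfare with Harbor) = 314 − 302 = $12.

Harbor pays $12.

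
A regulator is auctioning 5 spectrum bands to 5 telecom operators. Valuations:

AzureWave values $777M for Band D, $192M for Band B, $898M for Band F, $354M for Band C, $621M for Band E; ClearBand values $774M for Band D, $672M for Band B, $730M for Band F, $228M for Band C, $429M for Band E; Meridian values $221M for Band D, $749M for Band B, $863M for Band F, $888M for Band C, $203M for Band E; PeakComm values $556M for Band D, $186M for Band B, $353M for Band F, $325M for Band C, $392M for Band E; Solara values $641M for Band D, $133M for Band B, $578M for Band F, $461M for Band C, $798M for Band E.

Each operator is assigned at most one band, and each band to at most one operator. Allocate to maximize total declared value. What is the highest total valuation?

Maximum total: $3812M

Optimal: AzureWave→Band F ($898M), ClearBand→Band B ($672M), Meridian→Band C ($888M), PeakComm→Band D ($556M), Solara→Band E ($798M) — total 898+672+888+556+798 = $3812M.
Row-greedy (each operator in turn takes its best remaining band) gives $3085M, worse by 727.
Next-best assignment: AzureWave→Band F, ClearBand→Band D, Meridian→Band B, PeakComm→Band C, Solara→Band E = $3544M.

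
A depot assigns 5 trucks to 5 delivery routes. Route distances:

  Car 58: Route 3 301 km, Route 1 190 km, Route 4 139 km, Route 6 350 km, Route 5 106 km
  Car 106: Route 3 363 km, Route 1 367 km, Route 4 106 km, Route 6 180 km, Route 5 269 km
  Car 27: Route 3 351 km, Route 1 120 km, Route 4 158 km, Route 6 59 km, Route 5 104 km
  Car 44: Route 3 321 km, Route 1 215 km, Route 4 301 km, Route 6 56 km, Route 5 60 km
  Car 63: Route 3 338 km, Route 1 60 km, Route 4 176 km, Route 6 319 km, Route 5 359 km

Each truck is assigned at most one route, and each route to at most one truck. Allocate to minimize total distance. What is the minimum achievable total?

This is a one-to-one assignment (minimum-cost bipartite matching).
Optimal: Car 58→Route 3 (301 km), Car 106→Route 4 (106 km), Car 27→Route 6 (59 km), Car 44→Route 5 (60 km), Car 63→Route 1 (60 km) — total 301+106+59+60+60 = 586 km.
Row-greedy (each truck in turn takes its cheapest remaining route) gives 824 km, worse by 238.
Checked against all permutations: 586 km is optimal.

Minimum total: 586 km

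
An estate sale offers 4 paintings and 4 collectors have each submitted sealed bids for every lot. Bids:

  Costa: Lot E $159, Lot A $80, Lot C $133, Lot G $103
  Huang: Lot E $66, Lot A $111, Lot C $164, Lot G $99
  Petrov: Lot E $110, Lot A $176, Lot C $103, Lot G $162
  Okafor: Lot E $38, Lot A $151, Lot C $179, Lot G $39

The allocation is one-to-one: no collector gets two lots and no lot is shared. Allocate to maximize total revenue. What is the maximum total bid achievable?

This is the linear assignment problem.
Optimal: Costa→Lot E ($159), Huang→Lot C ($164), Petrov→Lot G ($162), Okafor→Lot A ($151) — total 159+164+162+151 = $636.
Column-greedy (each lot in turn goes to its best remaining collector) gives $613, worse by 23.
Swapping Costa↔Petrov (Costa→Lot G $103, Petrov→Lot E $110) loses 108.
Checked against all permutations: $636 is optimal.

Max total: $636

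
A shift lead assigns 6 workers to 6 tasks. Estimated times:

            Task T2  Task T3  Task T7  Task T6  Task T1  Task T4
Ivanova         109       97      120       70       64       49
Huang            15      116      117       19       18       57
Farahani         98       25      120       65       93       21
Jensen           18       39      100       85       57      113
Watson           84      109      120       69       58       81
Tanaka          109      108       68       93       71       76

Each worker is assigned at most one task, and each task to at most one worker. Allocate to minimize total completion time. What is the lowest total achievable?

Min total: 237 min

Optimal: Ivanova→Task T4 (49 min), Huang→Task T6 (19 min), Farahani→Task T3 (25 min), Jensen→Task T2 (18 min), Watson→Task T1 (58 min), Tanaka→Task T7 (68 min) — total 49+19+25+18+58+68 = 237 min.
Min-entry greedy (repeatedly take the single cheapest remaining cell) gives 271 min, worse by 34.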